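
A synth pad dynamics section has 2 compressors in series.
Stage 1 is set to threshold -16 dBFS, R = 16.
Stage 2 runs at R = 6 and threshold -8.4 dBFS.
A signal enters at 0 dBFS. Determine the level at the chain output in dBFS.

-15 dBFS

Stage 1: overshoot 16 dB → 16/16 = 1 dB → -15 dBFS.
Stage 2: below threshold (-15 ≤ -8.4); passes unchanged; output -15 dBFS.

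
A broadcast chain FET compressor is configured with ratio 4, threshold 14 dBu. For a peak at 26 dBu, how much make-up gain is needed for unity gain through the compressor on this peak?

Without make-up, output = threshold + overshoot/4 = 14 + 3 = 17 dBu.
Gap to target: 9 dB.

9 dB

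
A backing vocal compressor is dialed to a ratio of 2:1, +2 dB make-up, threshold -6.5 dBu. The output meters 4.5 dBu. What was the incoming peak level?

11.5 dBu

Remove make-up: 4.5 − 2 = 2.5 dBu.
That's 9 dB above the -6.5 dBu threshold.
Before 2:1 compression the overshoot was 9 × 2 = 18 dB, so input = -6.5 + 18 = 11.5 dBu.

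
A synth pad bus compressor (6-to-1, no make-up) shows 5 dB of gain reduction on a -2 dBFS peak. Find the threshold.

Let T be the threshold. Output overshoot = (input overshoot)/R, so -7 − T = (-2 − T)/6.
6·(-7 − T) = -2 − T → 5·T = -42 − (-2) = -40.
T = -40/5 = -8 dBFS.

-8 dBFS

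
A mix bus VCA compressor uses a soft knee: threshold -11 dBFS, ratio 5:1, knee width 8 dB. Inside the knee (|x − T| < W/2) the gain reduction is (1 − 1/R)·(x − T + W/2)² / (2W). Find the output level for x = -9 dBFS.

x − T + W/2 = -9 − (-11) + 4 = 6.
GR = (1 − 1/5) × 6² / 16 = 0.8 × 36 / 16 = 1.8 dB.
Output = -9 − 1.8 = -10.8 dBFS.

-10.8 dBFS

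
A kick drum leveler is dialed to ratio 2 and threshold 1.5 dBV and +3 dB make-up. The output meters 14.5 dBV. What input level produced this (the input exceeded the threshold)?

Remove make-up: 14.5 − 3 = 11.5 dBV.
Post-compression overshoot = 11.5 − 1.5 = 10 dB.
Input overshoot = R × output overshoot = 20 dB → input = 1.5 + 20 = 21.5 dBV.

21.5 dBV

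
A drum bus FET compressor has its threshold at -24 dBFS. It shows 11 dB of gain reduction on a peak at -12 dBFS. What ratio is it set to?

12:1

Input overshoot = -12 − (-24) = 12 dB.
Output overshoot = 12 − 11 = 1 dB.
Ratio = input overshoot / output overshoot = 12 / 1 = 12.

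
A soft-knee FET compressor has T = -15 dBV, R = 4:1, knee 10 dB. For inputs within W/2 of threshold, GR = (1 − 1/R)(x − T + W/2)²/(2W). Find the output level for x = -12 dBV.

-14.4 dBV

x − T + W/2 = -12 − (-15) + 5 = 8.
GR = (1 − 1/4) × 8² / 20 = 0.75 × 64 / 20 = 2.4 dB.
Output = -12 − 2.4 = -14.4 dBV.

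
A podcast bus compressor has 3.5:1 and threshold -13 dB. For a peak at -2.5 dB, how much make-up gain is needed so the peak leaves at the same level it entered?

7.5 dB

Without make-up, output = threshold + overshoot/3.5 = -13 + 3 = -10 dB.
Gap to target: 7.5 dB.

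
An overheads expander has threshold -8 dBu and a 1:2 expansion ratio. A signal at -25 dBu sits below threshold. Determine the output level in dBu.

The input is 17 dB below the -8 dBu threshold.
A 1:2 expander multiplies undershoot by 2: 17 × 2 = 34 dB below threshold.
Output = -8 − 34 = -42 dBu.

-42 dBu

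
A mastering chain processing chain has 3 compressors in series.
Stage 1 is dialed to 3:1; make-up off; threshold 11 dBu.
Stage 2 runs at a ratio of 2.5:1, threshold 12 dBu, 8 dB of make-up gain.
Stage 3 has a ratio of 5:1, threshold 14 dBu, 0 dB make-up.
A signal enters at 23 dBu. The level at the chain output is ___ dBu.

Stage 1: 23 dBu is 12 dB over 11 dBu; at 3:1 that becomes 4 dB over, giving 15 dBu.
Stage 2: overshoot 3 dB → 3/2.5 = 1.2 dB → 13.2 dBu; +8 dB make-up → 21.2 dBu.
Stage 3: 7.2 dB above 14 dBu, reduced 5:1 to 1.44 dB above → 15.44 dBu.

15.44 dBu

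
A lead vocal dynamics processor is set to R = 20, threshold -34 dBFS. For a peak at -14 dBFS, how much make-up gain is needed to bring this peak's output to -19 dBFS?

14 dB

Without make-up, output = threshold + overshoot/20 = -34 + 1 = -33 dBFS.
Gap to target: 14 dB.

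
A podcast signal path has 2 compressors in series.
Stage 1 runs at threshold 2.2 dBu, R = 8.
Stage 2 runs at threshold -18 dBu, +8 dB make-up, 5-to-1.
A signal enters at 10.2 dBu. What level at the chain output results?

Stage 1: 8 dB above 2.2 dBu, reduced 8:1 to 1 dB above → 3.2 dBu.
Stage 2: 21.2 dB above -18 dBu, reduced 5:1 to 4.24 dB above → -13.76 dBu; +8 dB make-up → -5.76 dBu.

-5.76 dBu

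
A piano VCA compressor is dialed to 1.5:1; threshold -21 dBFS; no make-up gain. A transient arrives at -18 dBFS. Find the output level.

-18 dBFS sits 3 dB over threshold.
The 3 dB excess becomes 2 dB after 1.5:1 reduction.
So the level is -21 + 2 = -19 dBFS.

-19 dBFS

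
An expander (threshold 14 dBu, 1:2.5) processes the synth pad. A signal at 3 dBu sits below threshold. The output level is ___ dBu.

Undershoot = 14 − 3 = 11 dB.
At 1:2.5, that expands to 27.5 dB under threshold.
Output = 14 − 27.5 = -13.5 dBu.

-13.5 dBu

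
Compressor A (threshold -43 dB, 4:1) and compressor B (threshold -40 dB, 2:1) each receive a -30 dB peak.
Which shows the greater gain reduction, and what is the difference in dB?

A: GR = 13 − 13/4 = 9.75 dB.
B: GR = 10 − 10/2 = 5 dB.
A reduces 4.75 dB more.

A, by 4.75 dB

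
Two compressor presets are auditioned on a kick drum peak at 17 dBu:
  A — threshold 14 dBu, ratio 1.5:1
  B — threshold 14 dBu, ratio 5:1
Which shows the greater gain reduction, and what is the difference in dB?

B, by 1.4 dB

A: GR = 3 − 3/1.5 = 1 dB.
B: GR = 3 − 3/5 = 2.4 dB.
B applies 1.4 dB more gain reduction.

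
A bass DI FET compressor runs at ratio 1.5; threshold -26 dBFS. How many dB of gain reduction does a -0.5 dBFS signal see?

-0.5 dBFS exceeds the threshold by 25.5 dB.
After 1.5:1 compression the overshoot becomes 25.5/1.5 = 17 dB.
Gain reduction = 25.5 − 17 = 8.5 dB.

8.5 dB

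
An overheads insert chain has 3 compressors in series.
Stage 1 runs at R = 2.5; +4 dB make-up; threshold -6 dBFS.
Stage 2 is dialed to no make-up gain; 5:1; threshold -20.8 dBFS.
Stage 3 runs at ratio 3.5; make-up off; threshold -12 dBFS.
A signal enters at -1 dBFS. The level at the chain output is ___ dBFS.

-16.64 dBFS

Stage 1: -1 dBFS is 5 dB over -6 dBFS; at 2.5:1 that becomes 2 dB over, giving -4 dBFS; +4 dB make-up → 0 dBFS.
Stage 2: overshoot 20.8 dB → 20.8/5 = 4.16 dB → -16.64 dBFS.
Stage 3: -16.64 dBFS is at or below the -12 dBFS threshold — no compression; output -16.64 dBFS.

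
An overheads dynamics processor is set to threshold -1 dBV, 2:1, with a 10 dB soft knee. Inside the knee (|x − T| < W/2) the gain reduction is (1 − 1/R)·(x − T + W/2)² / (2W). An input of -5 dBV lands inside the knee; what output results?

-5.025 dBV

x − T + W/2 = -5 − (-1) + 5 = 1.
GR = (1 − 1/2) × 1² / 20 = 0.5 × 1 / 20 = 0.025 dB.
Output = -5 − 0.025 = -5.025 dBV.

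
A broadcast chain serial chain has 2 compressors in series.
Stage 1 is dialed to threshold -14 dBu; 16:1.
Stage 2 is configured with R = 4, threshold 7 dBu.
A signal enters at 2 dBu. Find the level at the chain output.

-13 dBu

Stage 1: 16 dB above -14 dBu, reduced 16:1 to 1 dB above → -13 dBu.
Stage 2: -13 dBu is at or below the 7 dBu threshold — no compression; output -13 dBu.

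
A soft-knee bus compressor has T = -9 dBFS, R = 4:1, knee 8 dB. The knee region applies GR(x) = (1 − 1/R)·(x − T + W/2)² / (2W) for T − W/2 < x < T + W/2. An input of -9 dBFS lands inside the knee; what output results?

-9.75 dBFS

x − T + W/2 = -9 − (-9) + 4 = 4.
GR = (1 − 1/4) × 4² / 16 = 0.75 × 16 / 16 = 0.75 dB.
Output = -9 − 0.75 = -9.75 dBFS.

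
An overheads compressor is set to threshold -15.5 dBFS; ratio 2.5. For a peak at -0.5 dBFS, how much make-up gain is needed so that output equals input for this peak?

9 dB

Without make-up, output = threshold + overshoot/2.5 = -15.5 + 6 = -9.5 dBFS.
Gap to target: 9 dB.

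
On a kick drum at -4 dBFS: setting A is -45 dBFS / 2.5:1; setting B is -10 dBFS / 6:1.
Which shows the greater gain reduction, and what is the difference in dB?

A, by 19.6 dB

A: 41 dB over, compressed to 16.4 dB over, so 24.6 dB of GR.
B: 6 dB over, compressed to 1 dB over, so 5 dB of GR.
Difference: 19.6 dB in favour of A.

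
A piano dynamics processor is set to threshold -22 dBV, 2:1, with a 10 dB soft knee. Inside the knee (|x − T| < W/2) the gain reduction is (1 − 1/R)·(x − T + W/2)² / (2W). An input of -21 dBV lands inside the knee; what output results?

-21.9 dBV

x − T + W/2 = -21 − (-22) + 5 = 6.
GR = (1 − 1/2) × 6² / 20 = 0.5 × 36 / 20 = 0.9 dB.
Output = -21 − 0.9 = -21.9 dBV.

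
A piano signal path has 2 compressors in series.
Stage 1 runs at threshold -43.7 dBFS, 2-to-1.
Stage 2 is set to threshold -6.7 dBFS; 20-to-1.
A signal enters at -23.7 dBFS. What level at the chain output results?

-33.7 dBFS

Stage 1: -23.7 dBFS is 20 dB over -43.7 dBFS; at 2:1 that becomes 10 dB over, giving -33.7 dBFS.
Stage 2: -33.7 dBFS ≤ -6.7 dBFS, so stage 2 doesn't engage; output -33.7 dBFS.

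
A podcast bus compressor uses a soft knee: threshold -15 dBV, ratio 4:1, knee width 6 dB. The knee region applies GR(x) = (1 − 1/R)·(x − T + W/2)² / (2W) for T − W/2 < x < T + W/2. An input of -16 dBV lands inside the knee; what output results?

x − T + W/2 = -16 − (-15) + 3 = 2.
GR = (1 − 1/4) × 2² / 12 = 0.75 × 4 / 12 = 0.25 dB.
Output = -16 − 0.25 = -16.25 dBV.

-16.25 dBV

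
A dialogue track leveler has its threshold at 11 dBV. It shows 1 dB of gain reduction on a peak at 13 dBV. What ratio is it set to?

2:1

Input overshoot = 13 − 11 = 2 dB.
Output overshoot = 2 − 1 = 1 dB.
Ratio = input overshoot / output overshoot = 2 / 1 = 2.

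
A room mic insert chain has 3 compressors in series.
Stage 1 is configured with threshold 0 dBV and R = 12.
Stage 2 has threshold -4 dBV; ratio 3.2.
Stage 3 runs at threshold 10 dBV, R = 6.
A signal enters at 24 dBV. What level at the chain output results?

Stage 1: 24 dB above 0 dBV, reduced 12:1 to 2 dB above → 2 dBV.
Stage 2: overshoot 6 dB → 6/3.2 = 1.875 dB → -2.125 dBV.
Stage 3: below threshold (-2.125 ≤ 10); passes unchanged; output -2.125 dBV.

-2.125 dBV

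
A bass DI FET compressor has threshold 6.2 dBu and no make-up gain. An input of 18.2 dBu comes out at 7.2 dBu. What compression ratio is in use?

Input overshoot = 18.2 − 6.2 = 12 dB; output overshoot = 7.2 − 6.2 = 1 dB.
Ratio = 12 / 1 = 12.

12:1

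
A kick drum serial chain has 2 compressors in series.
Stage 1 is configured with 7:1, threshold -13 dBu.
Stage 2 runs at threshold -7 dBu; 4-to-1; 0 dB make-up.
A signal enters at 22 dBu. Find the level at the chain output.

Stage 1: 35 dB above -13 dBu, reduced 7:1 to 5 dB above → -8 dBu.
Stage 2: -8 dBu is at or below the -7 dBu threshold — no compression; output -8 dBu.

-8 dBu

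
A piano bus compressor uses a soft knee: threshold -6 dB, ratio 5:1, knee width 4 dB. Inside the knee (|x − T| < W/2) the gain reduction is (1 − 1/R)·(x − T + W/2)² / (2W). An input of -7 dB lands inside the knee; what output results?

-7.1 dB

x − T + W/2 = -7 − (-6) + 2 = 1.
GR = (1 − 1/5) × 1² / 8 = 0.8 × 1 / 8 = 0.1 dB.
Output = -7 − 0.1 = -7.1 dB.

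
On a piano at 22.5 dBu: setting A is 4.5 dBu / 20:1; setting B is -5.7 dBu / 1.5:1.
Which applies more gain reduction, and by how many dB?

A: overshoot 18 dB → output overshoot 0.9 dB → GR 17.1 dB.
B: overshoot 28.2 dB → output overshoot 18.8 dB → GR 9.4 dB.
A applies 7.7 dB more gain reduction.

A, by 7.7 dB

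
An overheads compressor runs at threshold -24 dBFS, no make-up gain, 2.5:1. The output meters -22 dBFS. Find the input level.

-19 dBFS

The compressed level sits -22 − (-24) = 2 dB over threshold.
Undo the ratio: input overshoot = 2 × 2.5 = 5 dB, giving input = -19 dBFS.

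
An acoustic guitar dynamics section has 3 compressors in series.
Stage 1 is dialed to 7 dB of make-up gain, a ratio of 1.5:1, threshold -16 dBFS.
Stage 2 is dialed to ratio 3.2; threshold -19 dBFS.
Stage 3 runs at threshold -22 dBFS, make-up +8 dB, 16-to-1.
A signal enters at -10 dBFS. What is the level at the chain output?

Stage 1: overshoot 6 dB → 6/1.5 = 4 dB → -12 dBFS; +7 dB make-up → -5 dBFS.
Stage 2: 14 dB above -19 dBFS, reduced 3.2:1 to 4.375 dB above → -14.625 dBFS.
Stage 3: 7.375 dB above -22 dBFS, reduced 16:1 to 0.460938 dB above → -21.539062 dBFS; +8 dB make-up → -13.539062 dBFS.

-13.539062 dBFS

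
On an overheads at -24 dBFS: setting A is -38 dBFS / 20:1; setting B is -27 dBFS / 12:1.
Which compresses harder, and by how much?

A: 14 dB over, compressed to 0.7 dB over, so 13.3 dB of GR.
B: 3 dB over, compressed to 0.25 dB over, so 2.75 dB of GR.
A reduces 10.55 dB more.

A, by 10.55 dB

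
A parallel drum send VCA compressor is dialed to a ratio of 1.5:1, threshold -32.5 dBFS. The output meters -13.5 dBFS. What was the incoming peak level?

-4 dBFS

Post-compression overshoot = -13.5 − (-32.5) = 19 dB.
Before 1.5:1 compression the overshoot was 19 × 1.5 = 28.5 dB, so input = -32.5 + 28.5 = -4 dBFS.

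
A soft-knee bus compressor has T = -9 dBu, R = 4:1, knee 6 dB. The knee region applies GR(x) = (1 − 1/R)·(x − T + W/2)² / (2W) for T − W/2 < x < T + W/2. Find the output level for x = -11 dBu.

x − T + W/2 = -11 − (-9) + 3 = 1.
GR = (1 − 1/4) × 1² / 12 = 0.75 × 1 / 12 = 0.0625 dB.
Output = -11 − 0.0625 = -11.0625 dBu.

-11.0625 dBu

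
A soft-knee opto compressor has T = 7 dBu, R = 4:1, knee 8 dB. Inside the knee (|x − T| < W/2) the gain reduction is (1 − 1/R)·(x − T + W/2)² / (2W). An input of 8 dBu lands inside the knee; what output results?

x − T + W/2 = 8 − 7 + 4 = 5.
GR = (1 − 1/4) × 5² / 16 = 0.75 × 25 / 16 = 1.171875 dB.
Output = 8 − 1.171875 = 6.828125 dBu.

6.828125 dBu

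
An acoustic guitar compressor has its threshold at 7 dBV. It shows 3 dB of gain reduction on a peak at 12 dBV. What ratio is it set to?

Input overshoot = 12 − 7 = 5 dB.
Output overshoot = 5 − 3 = 2 dB.
Ratio = input overshoot / output overshoot = 5 / 2 = 2.5.

2.5:1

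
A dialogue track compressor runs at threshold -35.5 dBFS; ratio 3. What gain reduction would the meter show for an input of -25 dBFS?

Overshoot = -25 − (-35.5) = 10.5 dB.
After 3:1 compression the overshoot becomes 10.5/3 = 3.5 dB.
So the signal is attenuated by 10.5 − 3.5 = 7 dB.

7 dB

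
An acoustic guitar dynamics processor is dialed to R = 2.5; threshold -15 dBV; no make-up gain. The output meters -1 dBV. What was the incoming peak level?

20 dBV

The compressed level sits -1 − (-15) = 14 dB over threshold.
Input overshoot = R × output overshoot = 35 dB → input = -15 + 35 = 20 dBV.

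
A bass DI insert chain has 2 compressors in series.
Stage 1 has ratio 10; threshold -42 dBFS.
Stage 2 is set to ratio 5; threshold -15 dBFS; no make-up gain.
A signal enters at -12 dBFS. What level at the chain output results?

Stage 1: 30 dB above -42 dBFS, reduced 10:1 to 3 dB above → -39 dBFS.
Stage 2: -39 dBFS is at or below the -15 dBFS threshold — no compression; output -39 dBFS.

-39 dBFS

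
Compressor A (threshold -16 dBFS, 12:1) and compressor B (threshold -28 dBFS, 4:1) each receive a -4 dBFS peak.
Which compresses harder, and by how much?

A: 12 dB over, compressed to 1 dB over, so 11 dB of GR.
B: 24 dB over, compressed to 6 dB over, so 18 dB of GR.
B applies 7 dB more gain reduction.

B, by 7 dB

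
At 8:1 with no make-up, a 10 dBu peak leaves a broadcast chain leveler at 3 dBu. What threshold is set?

2 dBu

Input is 8 dB above T (since output overshoot × R = input overshoot: (3 − T)·8 = 10 − T gives T = 2 dBu).
Check: 2 + (10 − 2)/8 = 2 + 1 = 3 dBu. ✓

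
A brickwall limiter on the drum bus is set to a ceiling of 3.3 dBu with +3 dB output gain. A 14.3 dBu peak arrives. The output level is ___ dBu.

The limiter clamps the peak to its 3.3 dBu ceiling.
Output gain then adds 3 dB: 3.3 + 3 = 6.3 dBu.

6.3 dBu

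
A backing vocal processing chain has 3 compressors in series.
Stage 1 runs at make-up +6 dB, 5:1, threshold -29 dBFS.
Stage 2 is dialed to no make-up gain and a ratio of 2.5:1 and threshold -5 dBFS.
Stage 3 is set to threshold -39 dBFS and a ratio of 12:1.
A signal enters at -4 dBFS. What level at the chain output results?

Stage 1: -4 dBFS is 25 dB over -29 dBFS; at 5:1 that becomes 5 dB over, giving -24 dBFS; +6 dB make-up → -18 dBFS.
Stage 2: -18 dBFS is at or below the -5 dBFS threshold — no compression; output -18 dBFS.
Stage 3: 21 dB above -39 dBFS, reduced 12:1 to 1.75 dB above → -37.25 dBFS.

-37.25 dBFS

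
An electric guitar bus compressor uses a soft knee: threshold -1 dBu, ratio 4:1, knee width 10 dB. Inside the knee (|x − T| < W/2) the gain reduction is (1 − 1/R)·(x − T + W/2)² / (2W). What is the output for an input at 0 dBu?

x − T + W/2 = 0 − (-1) + 5 = 6.
GR = (1 − 1/4) × 6² / 20 = 0.75 × 36 / 20 = 1.35 dB.
Output = 0 − 1.35 = -1.35 dBu.

-1.35 dBu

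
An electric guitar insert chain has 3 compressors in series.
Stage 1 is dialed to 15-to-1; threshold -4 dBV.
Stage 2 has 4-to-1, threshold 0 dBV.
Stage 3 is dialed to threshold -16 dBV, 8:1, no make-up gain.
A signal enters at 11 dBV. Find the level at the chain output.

-14.375 dBV

Stage 1: 11 dBV is 15 dB over -4 dBV; at 15:1 that becomes 1 dB over, giving -3 dBV.
Stage 2: -3 dBV ≤ 0 dBV, so stage 2 doesn't engage; output -3 dBV.
Stage 3: 13 dB above -16 dBV, reduced 8:1 to 1.625 dB above → -14.375 dBV.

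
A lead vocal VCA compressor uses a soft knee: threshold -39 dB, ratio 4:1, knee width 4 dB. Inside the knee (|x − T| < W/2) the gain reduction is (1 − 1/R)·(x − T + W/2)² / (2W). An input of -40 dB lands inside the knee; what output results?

x − T + W/2 = -40 − (-39) + 2 = 1.
GR = (1 − 1/4) × 1² / 8 = 0.75 × 1 / 8 = 0.09375 dB.
Output = -40 − 0.09375 = -40.09375 dB.

-40.09375 dB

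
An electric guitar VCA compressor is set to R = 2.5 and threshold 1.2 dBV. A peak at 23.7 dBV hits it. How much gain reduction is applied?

13.5 dB

Overshoot = 23.7 − 1.2 = 22.5 dB.
A 2.5:1 ratio leaves 9 dB of that excess.
So the signal is attenuated by 22.5 − 9 = 13.5 dB.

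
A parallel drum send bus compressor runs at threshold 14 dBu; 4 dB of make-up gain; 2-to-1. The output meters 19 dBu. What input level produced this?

Remove make-up: 19 − 4 = 15 dBu.
That's 1 dB above the 14 dBu threshold.
Input overshoot = R × output overshoot = 2 dB → input = 14 + 2 = 16 dBu.

16 dBu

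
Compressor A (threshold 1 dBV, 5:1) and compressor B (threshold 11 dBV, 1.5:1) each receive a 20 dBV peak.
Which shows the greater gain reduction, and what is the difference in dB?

A: 19 dB over, compressed to 3.8 dB over, so 15.2 dB of GR.
B: 9 dB over, compressed to 6 dB over, so 3 dB of GR.
A applies 12.2 dB more gain reduction.

A, by 12.2 dB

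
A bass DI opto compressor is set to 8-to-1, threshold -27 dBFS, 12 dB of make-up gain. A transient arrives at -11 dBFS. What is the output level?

-11 dBFS sits 16 dB over threshold.
8:1 compression reduces that to 16/8 = 2 dB over.
So the level is -27 + 2 = -25 dBFS; make-up adds 12 dB, giving -13 dBFS.

-13 dBFS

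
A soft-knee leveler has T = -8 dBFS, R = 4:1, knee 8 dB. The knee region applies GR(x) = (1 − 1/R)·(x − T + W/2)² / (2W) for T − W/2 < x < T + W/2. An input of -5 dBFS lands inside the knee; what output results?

-7.296875 dBFS

x − T + W/2 = -5 − (-8) + 4 = 7.
GR = (1 − 1/4) × 7² / 16 = 0.75 × 49 / 16 = 2.296875 dB.
Output = -5 − 2.296875 = -7.296875 dBFS.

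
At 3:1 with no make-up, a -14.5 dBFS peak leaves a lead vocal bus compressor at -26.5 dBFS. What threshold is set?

-32.5 dBFS

Gain reduction = -14.5 − (-26.5) = 12 dB; output overshoot = GR / (R − 1) = 12 / 2 = 6 dB.
Threshold = output − output overshoot = -26.5 − 6 = -32.5 dBFS.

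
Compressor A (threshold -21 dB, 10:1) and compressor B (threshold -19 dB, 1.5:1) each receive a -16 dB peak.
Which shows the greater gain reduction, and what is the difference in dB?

A: overshoot 5 dB → output overshoot 0.5 dB → GR 4.5 dB.
B: overshoot 3 dB → output overshoot 2 dB → GR 1 dB.
A applies 3.5 dB more gain reduction.

A, by 3.5 dB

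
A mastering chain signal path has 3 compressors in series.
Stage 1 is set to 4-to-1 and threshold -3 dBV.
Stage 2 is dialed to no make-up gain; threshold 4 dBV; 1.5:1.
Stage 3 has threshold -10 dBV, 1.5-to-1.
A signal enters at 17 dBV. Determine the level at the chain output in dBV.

-2 dBV

Stage 1: 20 dB above -3 dBV, reduced 4:1 to 5 dB above → 2 dBV.
Stage 2: 2 dBV ≤ 4 dBV, so stage 2 doesn't engage; output 2 dBV.
Stage 3: 2 dBV is 12 dB over -10 dBV; at 1.5:1 that becomes 8 dB over, giving -2 dBV.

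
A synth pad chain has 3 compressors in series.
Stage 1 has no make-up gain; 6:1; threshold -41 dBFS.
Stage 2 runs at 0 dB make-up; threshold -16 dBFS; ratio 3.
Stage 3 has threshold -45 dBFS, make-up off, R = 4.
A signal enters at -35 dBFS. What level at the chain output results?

-43.75 dBFS

Stage 1: overshoot 6 dB → 6/6 = 1 dB → -40 dBFS.
Stage 2: below threshold (-40 ≤ -16); passes unchanged; output -40 dBFS.
Stage 3: overshoot 5 dB → 5/4 = 1.25 dB → -43.75 dBFS.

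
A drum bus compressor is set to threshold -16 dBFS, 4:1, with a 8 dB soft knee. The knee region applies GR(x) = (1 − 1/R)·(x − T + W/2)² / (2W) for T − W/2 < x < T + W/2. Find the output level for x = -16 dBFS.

x − T + W/2 = -16 − (-16) + 4 = 4.
GR = (1 − 1/4) × 4² / 16 = 0.75 × 16 / 16 = 0.75 dB.
Output = -16 − 0.75 = -16.75 dBFS.

-16.75 dBFS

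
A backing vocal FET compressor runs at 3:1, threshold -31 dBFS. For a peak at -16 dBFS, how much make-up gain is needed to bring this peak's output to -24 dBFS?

2 dB

The peak compresses to -31 + 15/3 = -26 dBFS.
To reach -24 dBFS requires -24 − (-26) = 2 dB of make-up.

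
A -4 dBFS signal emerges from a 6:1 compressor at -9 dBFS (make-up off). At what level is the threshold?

Gain reduction = -4 − (-9) = 5 dB; output overshoot = GR / (R − 1) = 5 / 5 = 1 dB.
Threshold = output − output overshoot = -9 − 1 = -10 dBFS.

-10 dBFS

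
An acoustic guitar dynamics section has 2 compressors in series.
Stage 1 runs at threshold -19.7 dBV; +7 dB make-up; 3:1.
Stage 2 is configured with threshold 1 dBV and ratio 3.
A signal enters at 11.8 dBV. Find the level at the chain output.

-2.2 dBV

Stage 1: overshoot 31.5 dB → 31.5/3 = 10.5 dB → -9.2 dBV; +7 dB make-up → -2.2 dBV.
Stage 2: -2.2 dBV ≤ 1 dBV, so stage 2 doesn't engage; output -2.2 dBV.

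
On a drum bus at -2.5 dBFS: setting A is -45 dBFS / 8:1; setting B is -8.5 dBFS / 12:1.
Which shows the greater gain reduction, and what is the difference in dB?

A: GR = 42.5 − 42.5/8 = 37.1875 dB.
B: GR = 6 − 6/12 = 5.5 dB.
A applies 31.6875 dB more gain reduction.

A, by 31.6875 dB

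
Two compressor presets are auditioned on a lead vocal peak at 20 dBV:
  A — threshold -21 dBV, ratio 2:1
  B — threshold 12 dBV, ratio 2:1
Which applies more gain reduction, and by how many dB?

A, by 16.5 dB

A: 41 dB over, compressed to 20.5 dB over, so 20.5 dB of GR.
B: 8 dB over, compressed to 4 dB over, so 4 dB of GR.
A applies 16.5 dB more gain reduction.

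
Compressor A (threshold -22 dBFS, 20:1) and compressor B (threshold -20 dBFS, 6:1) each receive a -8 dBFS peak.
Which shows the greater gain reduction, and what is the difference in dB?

A, by 3.3 dB

A: overshoot 14 dB → output overshoot 0.7 dB → GR 13.3 dB.
B: overshoot 12 dB → output overshoot 2 dB → GR 10 dB.
Difference: 3.3 dB in favour of A.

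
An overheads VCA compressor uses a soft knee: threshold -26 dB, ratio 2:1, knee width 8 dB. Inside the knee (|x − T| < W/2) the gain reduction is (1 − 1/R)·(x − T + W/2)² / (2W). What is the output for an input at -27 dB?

x − T + W/2 = -27 − (-26) + 4 = 3.
GR = (1 − 1/2) × 3² / 16 = 0.5 × 9 / 16 = 0.28125 dB.
Output = -27 − 0.28125 = -27.28125 dB.

-27.28125 dB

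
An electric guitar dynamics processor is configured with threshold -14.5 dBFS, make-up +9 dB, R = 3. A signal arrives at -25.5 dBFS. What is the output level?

-16.5 dBFS

-25.5 dBFS is 11 dB below the -14.5 dBFS threshold, so no gain reduction is applied.
Make-up gain adds 9 dB: -25.5 + 9 = -16.5 dBFS.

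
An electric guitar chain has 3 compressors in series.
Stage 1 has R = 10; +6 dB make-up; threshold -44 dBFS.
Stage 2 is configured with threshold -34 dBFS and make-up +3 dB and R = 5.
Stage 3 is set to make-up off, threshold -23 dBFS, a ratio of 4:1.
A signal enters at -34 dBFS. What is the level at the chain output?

Stage 1: 10 dB above -44 dBFS, reduced 10:1 to 1 dB above → -43 dBFS; +6 dB make-up → -37 dBFS.
Stage 2: -37 dBFS ≤ -34 dBFS, so stage 2 doesn't engage; make-up brings it to -34 dBFS.
Stage 3: -34 dBFS ≤ -23 dBFS, so stage 3 doesn't engage; output -34 dBFS.

-34 dBFS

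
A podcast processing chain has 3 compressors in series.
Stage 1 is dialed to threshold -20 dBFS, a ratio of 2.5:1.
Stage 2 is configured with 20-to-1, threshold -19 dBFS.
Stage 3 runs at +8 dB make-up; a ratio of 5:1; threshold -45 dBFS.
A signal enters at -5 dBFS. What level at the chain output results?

-31.75 dBFS

Stage 1: 15 dB above -20 dBFS, reduced 2.5:1 to 6 dB above → -14 dBFS.
Stage 2: overshoot 5 dB → 5/20 = 0.25 dB → -18.75 dBFS.
Stage 3: overshoot 26.25 dB → 26.25/5 = 5.25 dB → -39.75 dBFS; +8 dB make-up → -31.75 dBFS.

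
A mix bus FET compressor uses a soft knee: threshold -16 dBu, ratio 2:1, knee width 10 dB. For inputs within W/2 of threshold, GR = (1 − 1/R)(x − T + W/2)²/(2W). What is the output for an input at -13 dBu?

-14.6 dBu

x − T + W/2 = -13 − (-16) + 5 = 8.
GR = (1 − 1/2) × 8² / 20 = 0.5 × 64 / 20 = 1.6 dB.
Output = -13 − 1.6 = -14.6 dBu.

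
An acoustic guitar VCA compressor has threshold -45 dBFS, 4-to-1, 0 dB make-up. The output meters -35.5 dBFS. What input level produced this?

That's 9.5 dB above the -45 dBFS threshold.
Before 4:1 compression the overshoot was 9.5 × 4 = 38 dB, so input = -45 + 38 = -7 dBFS.

-7 dBFS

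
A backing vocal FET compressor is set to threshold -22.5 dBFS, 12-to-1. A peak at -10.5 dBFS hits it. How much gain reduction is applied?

11 dB

The signal is 12 dB above threshold.
After 12:1 compression the overshoot becomes 12/12 = 1 dB.
Gain reduction = 12 − 1 = 11 dB.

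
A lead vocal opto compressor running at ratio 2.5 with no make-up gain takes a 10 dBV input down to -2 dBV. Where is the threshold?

Input is 20 dB above T (since output overshoot × R = input overshoot: (-2 − T)·2.5 = 10 − T gives T = -10 dBV).
Check: -10 + (10 − (-10))/2.5 = -10 + 8 = -2 dBV. ✓

-10 dBV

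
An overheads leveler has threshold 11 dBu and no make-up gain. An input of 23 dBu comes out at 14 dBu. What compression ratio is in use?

Input overshoot = 23 − 11 = 12 dB; output overshoot = 14 − 11 = 3 dB.
Ratio = 12 / 3 = 4.

4:1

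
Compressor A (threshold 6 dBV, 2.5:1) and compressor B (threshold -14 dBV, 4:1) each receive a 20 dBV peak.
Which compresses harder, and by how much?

A: 14 dB over, compressed to 5.6 dB over, so 8.4 dB of GR.
B: 34 dB over, compressed to 8.5 dB over, so 25.5 dB of GR.
B reduces 17.1 dB more.

B, by 17.1 dB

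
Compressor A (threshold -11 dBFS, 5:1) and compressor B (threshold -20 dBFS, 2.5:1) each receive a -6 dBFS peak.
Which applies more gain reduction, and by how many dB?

B, by 4.4 dB

A: 5 dB over, compressed to 1 dB over, so 4 dB of GR.
B: 14 dB over, compressed to 5.6 dB over, so 8.4 dB of GR.
B applies 4.4 dB more gain reduction.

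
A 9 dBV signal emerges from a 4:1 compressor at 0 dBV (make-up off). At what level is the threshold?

-3 dBV

Gain reduction = 9 − 0 = 9 dB; output overshoot = GR / (R − 1) = 9 / 3 = 3 dB.
Threshold = output − output overshoot = 0 − 3 = -3 dBV.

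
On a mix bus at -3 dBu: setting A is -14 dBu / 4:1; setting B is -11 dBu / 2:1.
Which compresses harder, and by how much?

A, by 4.25 dB

A: GR = 11 − 11/4 = 8.25 dB.
B: GR = 8 − 8/2 = 4 dB.
A reduces 4.25 dB more.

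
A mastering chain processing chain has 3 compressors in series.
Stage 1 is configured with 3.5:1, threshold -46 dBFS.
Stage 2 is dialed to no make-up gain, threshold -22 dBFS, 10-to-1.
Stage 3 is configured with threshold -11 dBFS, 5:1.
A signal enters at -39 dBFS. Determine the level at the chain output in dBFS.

Stage 1: -39 dBFS is 7 dB over -46 dBFS; at 3.5:1 that becomes 2 dB over, giving -44 dBFS.
Stage 2: -44 dBFS ≤ -22 dBFS, so stage 2 doesn't engage; output -44 dBFS.
Stage 3: below threshold (-44 ≤ -11); passes unchanged; output -44 dBFS.

-44 dBFS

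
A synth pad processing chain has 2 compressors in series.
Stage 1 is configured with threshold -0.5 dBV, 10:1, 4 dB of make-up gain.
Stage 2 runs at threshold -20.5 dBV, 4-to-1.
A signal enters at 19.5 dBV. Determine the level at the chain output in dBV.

-14 dBV

Stage 1: 20 dB above -0.5 dBV, reduced 10:1 to 2 dB above → 1.5 dBV; +4 dB make-up → 5.5 dBV.
Stage 2: 5.5 dBV is 26 dB over -20.5 dBV; at 4:1 that becomes 6.5 dB over, giving -14 dBV.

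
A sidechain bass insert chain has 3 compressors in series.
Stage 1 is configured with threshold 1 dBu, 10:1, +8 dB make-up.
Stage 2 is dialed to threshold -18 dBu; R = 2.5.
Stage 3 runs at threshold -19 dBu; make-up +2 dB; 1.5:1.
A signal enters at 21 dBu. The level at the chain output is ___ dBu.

-8.6 dBu

Stage 1: overshoot 20 dB → 20/10 = 2 dB → 3 dBu; +8 dB make-up → 11 dBu.
Stage 2: overshoot 29 dB → 29/2.5 = 11.6 dB → -6.4 dBu.
Stage 3: -6.4 dBu is 12.6 dB over -19 dBu; at 1.5:1 that becomes 8.4 dB over, giving -10.6 dBu; +2 dB make-up → -8.6 dBu.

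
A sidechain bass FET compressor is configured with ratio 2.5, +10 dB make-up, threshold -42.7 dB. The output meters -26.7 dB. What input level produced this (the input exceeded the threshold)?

-27.7 dB

Before make-up, the level was -26.7 − 10 = -36.7 dB.
Post-compression overshoot = -36.7 − (-42.7) = 6 dB.
Before 2.5:1 compression the overshoot was 6 × 2.5 = 15 dB, so input = -42.7 + 15 = -27.7 dB.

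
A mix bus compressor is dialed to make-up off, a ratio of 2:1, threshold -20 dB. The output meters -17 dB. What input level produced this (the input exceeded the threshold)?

That's 3 dB above the -20 dB threshold.
Undo the ratio: input overshoot = 3 × 2 = 6 dB, giving input = -14 dB.

-14 dB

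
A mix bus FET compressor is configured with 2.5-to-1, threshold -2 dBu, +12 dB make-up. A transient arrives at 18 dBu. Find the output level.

Overshoot: 18 − (-2) = 20 dB.
The 20 dB excess becomes 8 dB after 2.5:1 reduction.
So the level is -2 + 8 = 6 dBu; make-up adds 12 dB, giving 18 dBu.

18 dBu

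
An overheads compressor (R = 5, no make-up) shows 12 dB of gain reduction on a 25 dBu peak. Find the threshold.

10 dBu

Input is 15 dB above T (since output overshoot × R = input overshoot: (13 − T)·5 = 25 − T gives T = 10 dBu).
Check: 10 + (25 − 10)/5 = 10 + 3 = 13 dBu. ✓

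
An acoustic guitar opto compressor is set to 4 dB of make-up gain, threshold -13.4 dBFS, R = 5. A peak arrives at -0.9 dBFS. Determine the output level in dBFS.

-0.9 dBFS sits 12.5 dB over threshold.
At 5:1 the overshoot is divided by 5, leaving 2.5 dB above threshold.
Output = -13.4 + 2.5 = -10.9 dBFS; make-up adds 4 dB, giving -6.9 dBFS.

-6.9 dBFS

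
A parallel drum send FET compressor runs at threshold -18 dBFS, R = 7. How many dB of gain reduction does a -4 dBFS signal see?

12 dB

-4 dBFS exceeds the threshold by 14 dB.
At 7:1, output sits 14/7 = 2 dB above threshold.
So the signal is attenuated by 14 − 2 = 12 dB.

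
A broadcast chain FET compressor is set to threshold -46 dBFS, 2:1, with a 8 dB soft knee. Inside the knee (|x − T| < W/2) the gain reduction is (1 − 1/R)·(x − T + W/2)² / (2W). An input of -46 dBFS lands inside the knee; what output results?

-46.5 dBFS

x − T + W/2 = -46 − (-46) + 4 = 4.
GR = (1 − 1/2) × 4² / 16 = 0.5 × 16 / 16 = 0.5 dB.
Output = -46 − 0.5 = -46.5 dBFS.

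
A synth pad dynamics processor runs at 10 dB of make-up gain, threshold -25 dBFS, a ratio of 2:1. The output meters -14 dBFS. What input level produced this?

-23 dBFS

Stripping the +10 dB make-up gives -24 dBFS at the gain stage.
That's 1 dB above the -25 dBFS threshold.
Before 2:1 compression the overshoot was 1 × 2 = 2 dB, so input = -25 + 2 = -23 dBFS.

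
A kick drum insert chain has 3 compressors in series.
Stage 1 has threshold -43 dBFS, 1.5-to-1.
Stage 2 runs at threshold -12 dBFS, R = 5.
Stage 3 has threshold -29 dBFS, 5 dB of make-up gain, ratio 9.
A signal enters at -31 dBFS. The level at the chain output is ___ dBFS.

Stage 1: overshoot 12 dB → 12/1.5 = 8 dB → -35 dBFS.
Stage 2: -35 dBFS is at or below the -12 dBFS threshold — no compression; output -35 dBFS.
Stage 3: -35 dBFS ≤ -29 dBFS, so stage 3 doesn't engage; make-up brings it to -30 dBFS.

-30 dBFS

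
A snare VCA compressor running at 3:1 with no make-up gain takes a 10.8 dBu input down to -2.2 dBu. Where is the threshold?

-8.7 dBu

Input is 19.5 dB above T (since output overshoot × R = input overshoot: (-2.2 − T)·3 = 10.8 − T gives T = -8.7 dBu).
Check: -8.7 + (10.8 − (-8.7))/3 = -8.7 + 6.5 = -2.2 dBu. ✓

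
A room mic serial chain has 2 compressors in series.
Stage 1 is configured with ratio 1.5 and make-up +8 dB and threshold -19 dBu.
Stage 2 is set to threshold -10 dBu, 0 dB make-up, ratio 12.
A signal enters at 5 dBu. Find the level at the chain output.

Stage 1: 5 dBu is 24 dB over -19 dBu; at 1.5:1 that becomes 16 dB over, giving -3 dBu; +8 dB make-up → 5 dBu.
Stage 2: 15 dB above -10 dBu, reduced 12:1 to 1.25 dB above → -8.75 dBu.

-8.75 dBu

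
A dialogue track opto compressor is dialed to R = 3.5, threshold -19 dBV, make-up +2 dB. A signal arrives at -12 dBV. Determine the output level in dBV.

-12 dBV sits 7 dB over threshold.
At 3.5:1 the overshoot is divided by 3.5, leaving 2 dB above threshold.
Output = -19 + 2 = -17 dBV; make-up adds 2 dB, giving -15 dBV.

-15 dBV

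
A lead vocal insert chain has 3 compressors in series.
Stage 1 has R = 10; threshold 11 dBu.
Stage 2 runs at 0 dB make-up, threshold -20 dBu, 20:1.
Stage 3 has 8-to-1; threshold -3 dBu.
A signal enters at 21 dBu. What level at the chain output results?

-18.4 dBu

Stage 1: 21 dBu is 10 dB over 11 dBu; at 10:1 that becomes 1 dB over, giving 12 dBu.
Stage 2: overshoot 32 dB → 32/20 = 1.6 dB → -18.4 dBu.
Stage 3: -18.4 dBu ≤ -3 dBu, so stage 3 doesn't engage; output -18.4 dBu.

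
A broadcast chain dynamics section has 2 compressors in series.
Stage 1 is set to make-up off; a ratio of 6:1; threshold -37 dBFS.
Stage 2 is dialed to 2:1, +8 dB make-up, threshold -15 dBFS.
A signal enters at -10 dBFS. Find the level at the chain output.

Stage 1: -10 dBFS is 27 dB over -37 dBFS; at 6:1 that becomes 4.5 dB over, giving -32.5 dBFS.
Stage 2: below threshold (-32.5 ≤ -15); passes unchanged; make-up brings it to -24.5 dBFS.

-24.5 dBFS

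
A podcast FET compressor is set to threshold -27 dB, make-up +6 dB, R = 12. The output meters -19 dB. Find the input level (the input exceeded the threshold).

Before make-up, the level was -19 − 6 = -25 dB.
Post-compression overshoot = -25 − (-27) = 2 dB.
Input overshoot = R × output overshoot = 24 dB → input = -27 + 24 = -3 dB.

-3 dB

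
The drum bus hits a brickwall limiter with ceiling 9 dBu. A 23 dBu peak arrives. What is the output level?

A brickwall limiter is an ∞:1 compressor: any input above the ceiling is clamped to 9 dBu.

9 dBu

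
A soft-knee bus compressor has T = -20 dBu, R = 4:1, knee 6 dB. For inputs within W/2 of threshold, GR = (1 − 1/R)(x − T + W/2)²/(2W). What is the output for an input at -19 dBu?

-20 dBu

x − T + W/2 = -19 − (-20) + 3 = 4.
GR = (1 − 1/4) × 4² / 12 = 0.75 × 16 / 12 = 1 dB.
Output = -19 − 1 = -20 dBu.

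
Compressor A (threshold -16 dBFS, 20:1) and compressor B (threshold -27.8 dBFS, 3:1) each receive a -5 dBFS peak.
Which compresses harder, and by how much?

A: GR = 11 − 11/20 = 10.45 dB.
B: GR = 22.8 − 22.8/3 = 15.2 dB.
B reduces 4.75 dB more.

B, by 4.75 dB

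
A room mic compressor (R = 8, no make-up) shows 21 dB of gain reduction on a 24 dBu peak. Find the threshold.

0 dBu

Input is 24 dB above T (since output overshoot × R = input overshoot: (3 − T)·8 = 24 − T gives T = 0 dBu).
Check: 0 + (24 − 0)/8 = 0 + 3 = 3 dBu. ✓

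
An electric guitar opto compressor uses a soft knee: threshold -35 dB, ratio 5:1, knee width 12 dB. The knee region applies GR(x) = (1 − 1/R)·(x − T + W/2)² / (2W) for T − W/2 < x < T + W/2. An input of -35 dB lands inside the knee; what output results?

x − T + W/2 = -35 − (-35) + 6 = 6.
GR = (1 − 1/5) × 6² / 24 = 0.8 × 36 / 24 = 1.2 dB.
Output = -35 − 1.2 = -36.2 dB.

-36.2 dB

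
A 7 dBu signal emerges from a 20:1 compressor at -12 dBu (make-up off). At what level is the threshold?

-13 dBu

Gain reduction = 7 − (-12) = 19 dB; output overshoot = GR / (R − 1) = 19 / 19 = 1 dB.
Threshold = output − output overshoot = -12 − 1 = -13 dBu.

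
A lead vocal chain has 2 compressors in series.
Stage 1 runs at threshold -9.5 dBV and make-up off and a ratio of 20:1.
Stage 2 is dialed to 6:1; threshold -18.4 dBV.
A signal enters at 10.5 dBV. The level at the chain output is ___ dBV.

Stage 1: 20 dB above -9.5 dBV, reduced 20:1 to 1 dB above → -8.5 dBV.
Stage 2: 9.9 dB above -18.4 dBV, reduced 6:1 to 1.65 dB above → -16.75 dBV.

-16.75 dBV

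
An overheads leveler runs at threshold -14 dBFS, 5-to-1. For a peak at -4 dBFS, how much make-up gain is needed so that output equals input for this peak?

8 dB

Overshoot 10 dB → 10/5 = 2 dB after compression, so the compressed level is -14 + 2 = -12 dBFS.
Make-up = target − compressed = -4 − (-12) = 8 dB.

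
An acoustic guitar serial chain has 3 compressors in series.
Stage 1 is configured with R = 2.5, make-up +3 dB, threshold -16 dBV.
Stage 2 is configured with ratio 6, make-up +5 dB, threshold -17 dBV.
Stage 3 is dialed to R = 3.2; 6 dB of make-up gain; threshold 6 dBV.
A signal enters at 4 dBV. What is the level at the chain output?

Stage 1: overshoot 20 dB → 20/2.5 = 8 dB → -8 dBV; +3 dB make-up → -5 dBV.
Stage 2: overshoot 12 dB → 12/6 = 2 dB → -15 dBV; +5 dB make-up → -10 dBV.
Stage 3: below threshold (-10 ≤ 6); passes unchanged; make-up brings it to -4 dBV.

-4 dBV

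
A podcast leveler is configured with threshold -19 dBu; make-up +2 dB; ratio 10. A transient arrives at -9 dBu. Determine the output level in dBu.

-9 dBu sits 10 dB over threshold.
The 10 dB excess becomes 1 dB after 10:1 reduction.
That puts the output at -18 dBu; make-up adds 2 dB, giving -16 dBu.

-16 dBu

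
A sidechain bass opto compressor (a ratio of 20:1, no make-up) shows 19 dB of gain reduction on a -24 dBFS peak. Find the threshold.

Input is 20 dB above T (since output overshoot × R = input overshoot: (-43 − T)·20 = -24 − T gives T = -44 dBFS).
Check: -44 + (-24 − (-44))/20 = -44 + 1 = -43 dBFS. ✓

-44 dBFS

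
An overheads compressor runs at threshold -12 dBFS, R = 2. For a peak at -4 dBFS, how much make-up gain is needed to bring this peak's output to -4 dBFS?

4 dB

The peak compresses to -12 + 8/2 = -8 dBFS.
To reach -4 dBFS requires -4 − (-8) = 4 dB of make-up.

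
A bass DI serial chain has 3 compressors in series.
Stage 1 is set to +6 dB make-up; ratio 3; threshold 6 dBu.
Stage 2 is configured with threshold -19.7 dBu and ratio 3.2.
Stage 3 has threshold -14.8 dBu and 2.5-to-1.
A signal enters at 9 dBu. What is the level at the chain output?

-12.6725 dBu

Stage 1: overshoot 3 dB → 3/3 = 1 dB → 7 dBu; +6 dB make-up → 13 dBu.
Stage 2: overshoot 32.7 dB → 32.7/3.2 = 10.21875 dB → -9.48125 dBu.
Stage 3: 5.31875 dB above -14.8 dBu, reduced 2.5:1 to 2.1275 dB above → -12.6725 dBu.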